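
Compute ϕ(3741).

First factor: 3741 = 3 · 29 · 43.
φ(3) = 3 − 1 = 2.
φ(29) = 29 − 1 = 28.
φ(43) = 43 − 1 = 42.
φ(3741) = 2 × 28 × 42 = 2352.

2352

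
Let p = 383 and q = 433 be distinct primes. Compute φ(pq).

φ(383) = 383 − 1 = 382.
φ(433) = 433 − 1 = 432.
φ(165839) = 382 × 432 = 165024.

165024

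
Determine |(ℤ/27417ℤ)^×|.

15552

Prime factorization: 27417 = 3 · 13 · 19 · 37.
φ(27417) = 27417 · (1 − 1/3) · (1 − 1/13) · (1 − 1/19) · (1 − 1/37)
       = 27417 · 15552/27417 = 15552.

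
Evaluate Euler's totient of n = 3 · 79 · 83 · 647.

8263632

φ(3) = 3 − 1 = 2.
φ(79) = 79 − 1 = 78.
φ(83) = 83 − 1 = 82.
φ(647) = 647 − 1 = 646.
Since φ is multiplicative, φ(12727137) = 2 · 78 · 82 · 646 = 8263632.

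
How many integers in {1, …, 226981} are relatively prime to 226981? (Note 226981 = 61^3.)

223260

φ(61^3) = 61^3 − 61^2 = 226981 − 3721 = 223260.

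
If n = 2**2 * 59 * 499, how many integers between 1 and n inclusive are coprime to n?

57768

φ(2^2) = 2^2 − 2^1 = 4 − 2 = 2.
φ(59) = 59 − 1 = 58.
φ(499) = 499 − 1 = 498.
φ(117764) = 2 × 58 × 498 = 57768.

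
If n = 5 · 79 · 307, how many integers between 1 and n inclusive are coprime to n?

95472

φ(5) = 5 − 1 = 4.
φ(79) = 79 − 1 = 78.
φ(307) = 307 − 1 = 306.
φ(121265) = 4 × 78 × 306 = 95472.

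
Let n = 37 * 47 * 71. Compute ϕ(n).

φ(123469) = 123469 · (1 − 1/37) · (1 − 1/47) · (1 − 1/71)
       = 123469 · 115920/123469 = 115920.

115920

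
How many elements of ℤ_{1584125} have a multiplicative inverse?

1108800

1584125 = 5**3 · 19 · 23 · 29.
φ(1584125) = 1584125 · (1 − 1/5) · (1 − 1/19) · (1 − 1/23) · (1 − 1/29)
       = 1584125 · 44352/63365 = 1108800.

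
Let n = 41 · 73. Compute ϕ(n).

2880

φ(41) = 41 − 1 = 40.
φ(73) = 73 − 1 = 72.
φ(2993) = 40 × 72 = 2880.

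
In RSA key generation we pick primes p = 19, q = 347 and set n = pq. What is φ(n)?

For distinct primes, φ(pq) = (p−1)(q−1) = 18 × 346 = 6228.

6228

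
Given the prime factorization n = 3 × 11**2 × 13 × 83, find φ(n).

216480

φ(391677) = 391677 · (1 − 1/3) · (1 − 1/11) · (1 − 1/13) · (1 − 1/83)
       = 391677 · 19680/35607 = 216480.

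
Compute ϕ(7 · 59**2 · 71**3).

7245126840

φ(8721217337) = 8721217337 · (1 − 1/7) · (1 − 1/59) · (1 − 1/71)
       = 8721217337 · 24360/29323 = 7245126840.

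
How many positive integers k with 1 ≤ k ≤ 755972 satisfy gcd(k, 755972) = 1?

755972 = 2^2 × 7^3 × 19 × 29.
φ(2^2) = 2^1·(2−1) = 2·1 = 2.
φ(7^3) = 7^3 − 7^2 = 343 − 49 = 294.
φ(19) = 19 − 1 = 18.
φ(29) = 29 − 1 = 28.
φ(755972) = 2 × 294 × 18 × 28 = 296352.

296352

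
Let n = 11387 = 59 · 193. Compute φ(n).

φ(59) = 59 − 1 = 58.
φ(193) = 193 − 1 = 192.
φ(11387) = 58 × 192 = 11136.

11136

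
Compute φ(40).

Prime factorization: 40 = 2**3 · 5.
φ(40) = 40 · (1 − 1/2) · (1 − 1/5)
       = 40 · 4/10 = 16.

16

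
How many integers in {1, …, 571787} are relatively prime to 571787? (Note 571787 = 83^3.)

φ(83^3) = 83^2·(83−1) = 6889·82 = 564898.

564898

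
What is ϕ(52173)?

Factor 52173: 52173 = 3^2 · 11 · 17 · 31.
φ(52173) = 52173 · (1 − 1/3) · (1 − 1/11) · (1 − 1/17) · (1 − 1/31)
       = 52173 · 9600/17391 = 28800.

28800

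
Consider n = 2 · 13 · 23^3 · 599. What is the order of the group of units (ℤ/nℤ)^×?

φ(189488858) = 189488858 · (1 − 1/2) · (1 − 1/13) · (1 − 1/23) · (1 − 1/599)
       = 189488858 · 157872/358202 = 83514288.

83514288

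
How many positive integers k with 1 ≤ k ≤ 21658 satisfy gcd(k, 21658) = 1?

Prime factorization: 21658 = 2 × 7^2 × 13 × 17.
φ(2) = 2 − 1 = 1.
φ(7^2) = 7^1·(7−1) = 7·6 = 42.
φ(13) = 13 − 1 = 12.
φ(17) = 17 − 1 = 16.
Multiply: 1 · 42 · 12 · 16 = 8064.

8064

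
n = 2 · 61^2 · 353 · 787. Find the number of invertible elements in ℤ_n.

1012619520

φ(2067469462) = 2067469462 · (1 − 1/2) · (1 − 1/61) · (1 − 1/353) · (1 − 1/787)
       = 2067469462 · 16600320/33892942 = 1012619520.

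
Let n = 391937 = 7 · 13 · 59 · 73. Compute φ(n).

300672

φ(391937) = 391937 · (1 − 1/7) · (1 − 1/13) · (1 − 1/59) · (1 − 1/73)
       = 391937 · 300672/391937 = 300672.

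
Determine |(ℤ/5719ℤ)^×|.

4536

First factor: 5719 = 7 · 19 · 43.
φ(5719) = 5719 · (1 − 1/7) · (1 − 1/19) · (1 − 1/43)
       = 5719 · 4536/5719 = 4536.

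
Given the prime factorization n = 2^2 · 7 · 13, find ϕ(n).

144

φ(364) = 364 · (1 − 1/2) · (1 − 1/7) · (1 − 1/13)
       = 364 · 72/182 = 144.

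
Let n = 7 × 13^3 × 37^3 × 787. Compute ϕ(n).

471354541632

φ(613067087269) = 613067087269 · (1 − 1/7) · (1 − 1/13) · (1 − 1/37) · (1 − 1/787)
       = 613067087269 · 2037312/2649829 = 471354541632.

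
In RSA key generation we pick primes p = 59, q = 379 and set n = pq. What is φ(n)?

φ(pq) = (p−1)(q−1) = 58 · 378 = 21924.

21924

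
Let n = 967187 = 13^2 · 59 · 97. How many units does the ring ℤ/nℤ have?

φ(13^2) = 13^1·(13−1) = 13·12 = 156.
φ(59) = 59 − 1 = 58.
φ(97) = 97 − 1 = 96.
φ(967187) = 156 × 58 × 96 = 868608.

868608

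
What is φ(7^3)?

φ(7^3) = 7^3 − 7^2 = 343 − 49 = 294.

294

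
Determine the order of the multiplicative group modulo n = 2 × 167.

166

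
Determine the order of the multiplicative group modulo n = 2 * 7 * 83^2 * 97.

φ(2) = 2 − 1 = 1.
φ(7) = 7 − 1 = 6.
φ(83^2) = 83^1·(83−1) = 83·82 = 6806.
φ(97) = 97 − 1 = 96.
Since φ is multiplicative, φ(9355262) = 1 · 6 · 6806 · 96 = 3920256.

3920256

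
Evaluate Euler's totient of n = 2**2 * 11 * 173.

3440

φ(7612) = 7612 · (1 − 1/2) · (1 − 1/11) · (1 − 1/173)
       = 7612 · 1720/3806 = 3440.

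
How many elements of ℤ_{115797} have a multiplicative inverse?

67760

Factor 115797: 115797 = 3 * 11**3 * 29.
φ(115797) = 115797 · (1 − 1/3) · (1 − 1/11) · (1 − 1/29)
       = 115797 · 560/957 = 67760.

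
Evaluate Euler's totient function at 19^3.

φ(19^3) = 19^2·(19−1) = 361·18 = 6498.

6498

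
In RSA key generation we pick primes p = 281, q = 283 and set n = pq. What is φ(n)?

78960

φ(n) = (p − 1)(q − 1) = (281−1)(283−1) = 280·282 = 78960.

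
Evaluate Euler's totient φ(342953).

285120

First factor: 342953 = 13 × 23 × 31 × 37.
φ(13) = 13 − 1 = 12.
φ(23) = 23 − 1 = 22.
φ(31) = 31 − 1 = 30.
φ(37) = 37 − 1 = 36.
φ(342953) = 12 × 22 × 30 × 36 = 285120.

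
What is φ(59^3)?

φ(59^3) = 59^2·(59−1) = 3481·58 = 201898.

201898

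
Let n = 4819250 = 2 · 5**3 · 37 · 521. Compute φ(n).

φ(2) = 2 − 1 = 1.
φ(5^3) = 5^3 − 5^2 = 125 − 25 = 100.
φ(37) = 37 − 1 = 36.
φ(521) = 521 − 1 = 520.
φ(4819250) = 1 × 100 × 36 × 520 = 1872000.

1872000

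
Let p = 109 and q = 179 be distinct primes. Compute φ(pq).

φ(19511) = 19511 · (1 − 1/109) · (1 − 1/179)
       = 19511 · 19224/19511 = 19224.

19224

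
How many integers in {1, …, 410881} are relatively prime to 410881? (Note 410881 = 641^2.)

φ(410881) = 410881 · (1 − 1/641)
       = 410881 · 640/641 = 410240.

410240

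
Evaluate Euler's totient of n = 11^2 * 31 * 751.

2475000

φ(2817001) = 2817001 · (1 − 1/11) · (1 − 1/31) · (1 − 1/751)
       = 2817001 · 225000/256091 = 2475000.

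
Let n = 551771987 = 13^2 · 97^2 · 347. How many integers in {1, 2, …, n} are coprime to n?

502624512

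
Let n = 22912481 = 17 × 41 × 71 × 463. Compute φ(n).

20697600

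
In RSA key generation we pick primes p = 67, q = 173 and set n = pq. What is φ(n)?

11352

For distinct primes, φ(pq) = (p−1)(q−1) = 66 × 172 = 11352.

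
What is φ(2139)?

1320

Prime factorization: 2139 = 3 · 23 · 31.
φ(2139) = 2139 · (1 − 1/3) · (1 − 1/23) · (1 − 1/31)
       = 2139 · 1320/2139 = 1320.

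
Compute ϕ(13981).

First factor: 13981 = 11 · 31 · 41.
φ(13981) = 13981 · (1 − 1/11) · (1 − 1/31) · (1 − 1/41)
       = 13981 · 12000/13981 = 12000.

12000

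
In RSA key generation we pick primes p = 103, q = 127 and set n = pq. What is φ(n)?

12852

φ(pq) = (p−1)(q−1) = 102 · 126 = 12852.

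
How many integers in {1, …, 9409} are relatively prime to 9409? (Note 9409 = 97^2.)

φ(9409) = 9409 · (1 − 1/97)
       = 9409 · 96/97 = 9312.

9312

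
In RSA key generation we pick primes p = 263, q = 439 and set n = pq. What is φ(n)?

φ(263) = 263 − 1 = 262.
φ(439) = 439 − 1 = 438.
φ(115457) = 262 × 438 = 114756.

114756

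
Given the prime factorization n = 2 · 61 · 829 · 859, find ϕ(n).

42625440

φ(2) = 2 − 1 = 1.
φ(61) = 61 − 1 = 60.
φ(829) = 829 − 1 = 828.
φ(859) = 859 − 1 = 858.
φ(86877542) = 1 × 60 × 828 × 858 = 42625440.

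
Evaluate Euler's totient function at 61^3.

223260

φ(226981) = 226981 · (1 − 1/61)
       = 226981 · 60/61 = 223260.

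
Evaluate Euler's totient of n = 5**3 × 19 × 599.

φ(1422625) = 1422625 · (1 − 1/5) · (1 − 1/19) · (1 − 1/599)
       = 1422625 · 43056/56905 = 1076400.

1076400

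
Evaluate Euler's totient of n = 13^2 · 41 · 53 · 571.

184953600

φ(13^2) = 13^2 − 13^1 = 169 − 13 = 156.
φ(41) = 41 − 1 = 40.
φ(53) = 53 − 1 = 52.
φ(571) = 571 − 1 = 570.
Multiply: 156 · 40 · 52 · 570 = 184953600.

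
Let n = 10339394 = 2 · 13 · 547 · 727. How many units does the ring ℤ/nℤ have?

4756752

φ(10339394) = 10339394 · (1 − 1/2) · (1 − 1/13) · (1 − 1/547) · (1 − 1/727)
       = 10339394 · 4756752/10339394 = 4756752.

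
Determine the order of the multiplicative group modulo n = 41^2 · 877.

φ(41^2) = 41^2 − 41^1 = 1681 − 41 = 1640.
φ(877) = 877 − 1 = 876.
Multiply: 1640 · 876 = 1436640.

1436640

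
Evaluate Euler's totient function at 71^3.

φ(357911) = 357911 · (1 − 1/71)
       = 357911 · 70/71 = 352870.

352870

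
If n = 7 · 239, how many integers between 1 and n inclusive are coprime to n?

1428

φ(7) = 7 − 1 = 6.
φ(239) = 239 − 1 = 238.
Since φ is multiplicative, φ(1673) = 6 · 238 = 1428.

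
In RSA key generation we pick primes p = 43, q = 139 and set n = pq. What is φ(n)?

5796

φ(43) = 43 − 1 = 42.
φ(139) = 139 − 1 = 138.
Multiply: 42 · 138 = 5796.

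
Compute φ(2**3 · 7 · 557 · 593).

φ(2^3) = 2^2·(2−1) = 4·1 = 4.
φ(7) = 7 − 1 = 6.
φ(557) = 557 − 1 = 556.
φ(593) = 593 − 1 = 592.
φ(18496856) = 4 × 6 × 556 × 592 = 7899648.

7899648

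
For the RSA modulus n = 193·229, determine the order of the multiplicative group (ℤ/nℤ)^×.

φ(193) = 193 − 1 = 192.
φ(229) = 229 − 1 = 228.
Multiply: 192 · 228 = 43776.

43776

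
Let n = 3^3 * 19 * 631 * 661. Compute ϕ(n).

134719200

φ(213967683) = 213967683 · (1 − 1/3) · (1 − 1/19) · (1 − 1/631) · (1 − 1/661)
       = 213967683 · 14968800/23774187 = 134719200.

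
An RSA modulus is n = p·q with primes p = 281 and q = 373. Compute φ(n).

104160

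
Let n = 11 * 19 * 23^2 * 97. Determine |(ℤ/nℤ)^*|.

8743680

φ(10724417) = 10724417 · (1 − 1/11) · (1 − 1/19) · (1 − 1/23) · (1 − 1/97)
       = 10724417 · 380160/466279 = 8743680.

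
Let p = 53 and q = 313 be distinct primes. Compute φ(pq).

16224

For distinct primes, φ(pq) = (p−1)(q−1) = 52 × 312 = 16224.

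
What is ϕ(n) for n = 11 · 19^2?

φ(11) = 11 − 1 = 10.
φ(19^2) = 19^1·(19−1) = 19·18 = 342.
φ(3971) = 10 × 342 = 3420.

3420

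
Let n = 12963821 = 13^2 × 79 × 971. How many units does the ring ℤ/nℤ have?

φ(12963821) = 12963821 · (1 − 1/13) · (1 − 1/79) · (1 − 1/971)
       = 12963821 · 907920/997217 = 11802960.

11802960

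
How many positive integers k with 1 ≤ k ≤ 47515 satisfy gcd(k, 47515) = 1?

32256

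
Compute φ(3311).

First factor: 3311 = 7 × 11 × 43.
φ(3311) = 3311 · (1 − 1/7) · (1 − 1/11) · (1 − 1/43)
       = 3311 · 2520/3311 = 2520.

2520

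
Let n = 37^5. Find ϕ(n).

67469796

φ(37^5) = 37^5 − 37^4 = 69343957 − 1874161 = 67469796.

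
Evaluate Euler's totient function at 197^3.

φ(197^3) = 197^3 − 197^2 = 7645373 − 38809 = 7606564.

7606564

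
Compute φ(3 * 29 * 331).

18480

φ(28797) = 28797 · (1 − 1/3) · (1 − 1/29) · (1 − 1/331)
       = 28797 · 18480/28797 = 18480.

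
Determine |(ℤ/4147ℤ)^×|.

3360

First factor: 4147 = 11 × 13 × 29.
φ(11) = 11 − 1 = 10.
φ(13) = 13 − 1 = 12.
φ(29) = 29 − 1 = 28.
φ(4147) = 10 × 12 × 28 = 3360.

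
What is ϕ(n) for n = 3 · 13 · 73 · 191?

328320

φ(543777) = 543777 · (1 − 1/3) · (1 − 1/13) · (1 − 1/73) · (1 − 1/191)
       = 543777 · 328320/543777 = 328320.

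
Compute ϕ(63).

36

First factor: 63 = 3^2 × 7.
φ(3^2) = 3^1·(3−1) = 3·2 = 6.
φ(7) = 7 − 1 = 6.
Multiply: 6 · 6 = 36.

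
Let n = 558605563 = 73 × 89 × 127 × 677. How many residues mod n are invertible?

539675136

φ(558605563) = 558605563 · (1 − 1/73) · (1 − 1/89) · (1 − 1/127) · (1 − 1/677)
       = 558605563 · 539675136/558605563 = 539675136.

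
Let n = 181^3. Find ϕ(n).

5896980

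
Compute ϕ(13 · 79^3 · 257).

φ(1647243299) = 1647243299 · (1 − 1/13) · (1 − 1/79) · (1 − 1/257)
       = 1647243299 · 239616/263939 = 1495443456.

1495443456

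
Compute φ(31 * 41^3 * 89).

φ(31) = 31 − 1 = 30.
φ(41^3) = 41^2·(41−1) = 1681·40 = 67240.
φ(89) = 89 − 1 = 88.
Multiply: 30 · 67240 · 88 = 177513600.

177513600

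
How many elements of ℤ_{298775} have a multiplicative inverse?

207360

298775 = 5^2 · 17 · 19 · 37.
φ(5^2) = 5^1·(5−1) = 5·4 = 20.
φ(17) = 17 − 1 = 16.
φ(19) = 19 − 1 = 18.
φ(37) = 37 − 1 = 36.
Since φ is multiplicative, φ(298775) = 20 · 16 · 18 · 36 = 207360.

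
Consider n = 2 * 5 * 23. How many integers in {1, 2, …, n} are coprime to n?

88

φ(230) = 230 · (1 − 1/2) · (1 − 1/5) · (1 − 1/23)
       = 230 · 88/230 = 88.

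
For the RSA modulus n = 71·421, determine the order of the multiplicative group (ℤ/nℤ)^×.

φ(29891) = 29891 · (1 − 1/71) · (1 − 1/421)
       = 29891 · 29400/29891 = 29400.

29400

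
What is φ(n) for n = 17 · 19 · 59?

16704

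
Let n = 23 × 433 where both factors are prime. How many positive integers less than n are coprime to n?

φ(n) = (p − 1)(q − 1) = (23−1)(433−1) = 22·432 = 9504.

9504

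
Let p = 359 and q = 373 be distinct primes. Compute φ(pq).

133176

φ(n) = (p − 1)(q − 1) = (359−1)(373−1) = 358·372 = 133176.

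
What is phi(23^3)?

11638

φ(12167) = 12167 · (1 − 1/23)
       = 12167 · 22/23 = 11638.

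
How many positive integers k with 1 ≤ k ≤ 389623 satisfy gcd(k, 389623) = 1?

322560

First factor: 389623 = 13 · 17 · 41 · 43.
φ(13) = 13 − 1 = 12.
φ(17) = 17 − 1 = 16.
φ(41) = 41 − 1 = 40.
φ(43) = 43 − 1 = 42.
φ(389623) = 12 × 16 × 40 × 42 = 322560.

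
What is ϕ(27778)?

Prime factorization: 27778 = 2 · 17 · 19 · 43.
φ(2) = 2 − 1 = 1.
φ(17) = 17 − 1 = 16.
φ(19) = 19 − 1 = 18.
φ(43) = 43 − 1 = 42.
Since φ is multiplicative, φ(27778) = 1 · 16 · 18 · 42 = 12096.

12096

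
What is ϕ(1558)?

720

1558 = 2 × 19 × 41.
φ(1558) = 1558 · (1 − 1/2) · (1 − 1/19) · (1 − 1/41)
       = 1558 · 720/1558 = 720.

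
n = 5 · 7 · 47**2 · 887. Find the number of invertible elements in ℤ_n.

45972768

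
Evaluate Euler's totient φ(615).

320

Prime factorization: 615 = 3 × 5 × 41.
φ(615) = 615 · (1 − 1/3) · (1 − 1/5) · (1 − 1/41)
       = 615 · 320/615 = 320.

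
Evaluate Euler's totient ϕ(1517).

Factor 1517: 1517 = 37 · 41.
φ(37) = 37 − 1 = 36.
φ(41) = 41 − 1 = 40.
Since φ is multiplicative, φ(1517) = 36 · 40 = 1440.

1440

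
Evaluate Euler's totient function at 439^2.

φ(192721) = 192721 · (1 − 1/439)
       = 192721 · 438/439 = 192282.

192282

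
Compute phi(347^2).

120062

φ(120409) = 120409 · (1 − 1/347)
       = 120409 · 346/347 = 120062.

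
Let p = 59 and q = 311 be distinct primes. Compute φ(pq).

17980

For distinct primes, φ(pq) = (p−1)(q−1) = 58 × 310 = 17980.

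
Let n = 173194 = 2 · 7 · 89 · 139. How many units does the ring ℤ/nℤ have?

72864

φ(173194) = 173194 · (1 − 1/2) · (1 − 1/7) · (1 − 1/89) · (1 − 1/139)
       = 173194 · 72864/173194 = 72864.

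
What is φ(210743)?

Factor 210743: 210743 = 13**2 × 29 × 43.
φ(210743) = 210743 · (1 − 1/13) · (1 − 1/29) · (1 − 1/43)
       = 210743 · 14112/16211 = 183456.

183456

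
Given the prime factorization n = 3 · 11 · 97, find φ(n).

φ(3) = 3 − 1 = 2.
φ(11) = 11 − 1 = 10.
φ(97) = 97 − 1 = 96.
Multiply: 2 · 10 · 96 = 1920.

1920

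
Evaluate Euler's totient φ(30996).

8640

30996 = 2^2 × 3^3 × 7 × 41.
φ(30996) = 30996 · (1 − 1/2) · (1 − 1/3) · (1 − 1/7) · (1 − 1/41)
       = 30996 · 480/1722 = 8640.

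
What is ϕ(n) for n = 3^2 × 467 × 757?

φ(3^2) = 3^1·(3−1) = 3·2 = 6.
φ(467) = 467 − 1 = 466.
φ(757) = 757 − 1 = 756.
Multiply: 6 · 466 · 756 = 2113776.

2113776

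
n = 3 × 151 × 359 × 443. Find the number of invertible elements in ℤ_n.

47470800

φ(3) = 3 − 1 = 2.
φ(151) = 151 − 1 = 150.
φ(359) = 359 − 1 = 358.
φ(443) = 443 − 1 = 442.
Multiply: 2 · 150 · 358 · 442 = 47470800.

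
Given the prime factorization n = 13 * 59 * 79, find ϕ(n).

54288

φ(13) = 13 − 1 = 12.
φ(59) = 59 − 1 = 58.
φ(79) = 79 − 1 = 78.
Multiply: 12 · 58 · 78 = 54288.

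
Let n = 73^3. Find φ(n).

383688

φ(73^3) = 73^3 − 73^2 = 389017 − 5329 = 383688.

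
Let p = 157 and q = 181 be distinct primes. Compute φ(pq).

28080

φ(157) = 157 − 1 = 156.
φ(181) = 181 − 1 = 180.
Since φ is multiplicative, φ(28417) = 156 · 180 = 28080.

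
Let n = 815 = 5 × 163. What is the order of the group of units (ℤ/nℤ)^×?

648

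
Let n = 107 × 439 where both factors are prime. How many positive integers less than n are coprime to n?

46428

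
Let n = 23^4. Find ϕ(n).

267674

φ(23^4) = 23^3·(23−1) = 12167·22 = 267674.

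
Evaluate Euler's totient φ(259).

Prime factorization: 259 = 7 · 37.
φ(7) = 7 − 1 = 6.
φ(37) = 37 − 1 = 36.
Since φ is multiplicative, φ(259) = 6 · 36 = 216.

216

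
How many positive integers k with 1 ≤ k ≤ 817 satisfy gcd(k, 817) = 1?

756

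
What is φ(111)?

Factor 111: 111 = 3 · 37.
φ(111) = 111 · (1 − 1/3) · (1 − 1/37)
       = 111 · 72/111 = 72.

72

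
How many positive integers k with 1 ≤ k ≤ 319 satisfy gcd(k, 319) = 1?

Prime factorization: 319 = 11 * 29.
φ(319) = 319 · (1 − 1/11) · (1 − 1/29)
       = 319 · 280/319 = 280.

280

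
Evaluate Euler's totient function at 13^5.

φ(371293) = 371293 · (1 − 1/13)
       = 371293 · 12/13 = 342732.

342732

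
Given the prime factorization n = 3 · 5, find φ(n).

φ(15) = 15 · (1 − 1/3) · (1 − 1/5)
       = 15 · 8/15 = 8.

8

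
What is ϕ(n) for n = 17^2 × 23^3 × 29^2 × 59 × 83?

φ(14481296665151) = 14481296665151 · (1 − 1/17) · (1 − 1/23) · (1 − 1/29) · (1 − 1/59) · (1 − 1/83)
       = 14481296665151 · 46875136/55527083 = 12224894843392.

12224894843392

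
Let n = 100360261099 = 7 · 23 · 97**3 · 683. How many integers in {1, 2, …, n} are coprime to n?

81315438336

φ(7) = 7 − 1 = 6.
φ(23) = 23 − 1 = 22.
φ(97^3) = 97^3 − 97^2 = 912673 − 9409 = 903264.
φ(683) = 683 − 1 = 682.
Since φ is multiplicative, φ(100360261099) = 6 · 22 · 903264 · 682 = 81315438336.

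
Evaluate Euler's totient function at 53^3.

φ(148877) = 148877 · (1 − 1/53)
       = 148877 · 52/53 = 146068.

146068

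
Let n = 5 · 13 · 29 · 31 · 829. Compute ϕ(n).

φ(5) = 5 − 1 = 4.
φ(13) = 13 − 1 = 12.
φ(29) = 29 − 1 = 28.
φ(31) = 31 − 1 = 30.
φ(829) = 829 − 1 = 828.
Since φ is multiplicative, φ(48442615) = 4 · 12 · 28 · 30 · 828 = 33384960.

33384960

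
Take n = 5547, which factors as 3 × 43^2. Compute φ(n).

φ(3) = 3 − 1 = 2.
φ(43^2) = 43^2 − 43^1 = 1849 − 43 = 1806.
φ(5547) = 2 × 1806 = 3612.

3612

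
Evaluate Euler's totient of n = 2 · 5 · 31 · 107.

12720

φ(33170) = 33170 · (1 − 1/2) · (1 − 1/5) · (1 − 1/31) · (1 − 1/107)
       = 33170 · 12720/33170 = 12720.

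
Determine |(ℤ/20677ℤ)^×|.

18480

20677 = 23 × 29 × 31.
φ(23) = 23 − 1 = 22.
φ(29) = 29 − 1 = 28.
φ(31) = 31 − 1 = 30.
Multiply: 22 · 28 · 30 = 18480.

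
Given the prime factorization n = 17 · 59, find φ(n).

φ(17) = 17 − 1 = 16.
φ(59) = 59 − 1 = 58.
Multiply: 16 · 58 = 928.

928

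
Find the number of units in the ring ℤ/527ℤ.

480

First factor: 527 = 17 × 31.
φ(527) = 527 · (1 − 1/17) · (1 − 1/31)
       = 527 · 480/527 = 480.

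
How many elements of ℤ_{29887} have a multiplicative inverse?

23760

Factor 29887: 29887 = 11^2 · 13 · 19.
φ(11^2) = 11^1·(11−1) = 11·10 = 110.
φ(13) = 13 − 1 = 12.
φ(19) = 19 − 1 = 18.
Multiply: 110 · 12 · 18 = 23760.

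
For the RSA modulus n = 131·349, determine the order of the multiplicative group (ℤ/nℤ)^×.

45240

φ(131) = 131 − 1 = 130.
φ(349) = 349 − 1 = 348.
Multiply: 130 · 348 = 45240.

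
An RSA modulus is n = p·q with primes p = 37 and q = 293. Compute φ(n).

φ(10841) = 10841 · (1 − 1/37) · (1 − 1/293)
       = 10841 · 10512/10841 = 10512.

10512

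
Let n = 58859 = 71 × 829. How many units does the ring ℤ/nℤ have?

57960

φ(71) = 71 − 1 = 70.
φ(829) = 829 − 1 = 828.
Multiply: 70 · 828 = 57960.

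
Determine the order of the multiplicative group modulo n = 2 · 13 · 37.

432

φ(2) = 2 − 1 = 1.
φ(13) = 13 − 1 = 12.
φ(37) = 37 − 1 = 36.
φ(962) = 1 × 12 × 36 = 432.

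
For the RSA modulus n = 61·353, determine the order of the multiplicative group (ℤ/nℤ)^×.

21120

φ(21533) = 21533 · (1 − 1/61) · (1 − 1/353)
       = 21533 · 21120/21533 = 21120.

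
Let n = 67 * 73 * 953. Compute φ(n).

φ(4661123) = 4661123 · (1 − 1/67) · (1 − 1/73) · (1 − 1/953)
       = 4661123 · 4523904/4661123 = 4523904.

4523904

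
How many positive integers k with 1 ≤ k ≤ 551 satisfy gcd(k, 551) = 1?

504

Prime factorization: 551 = 19 × 29.
φ(551) = 551 · (1 − 1/19) · (1 − 1/29)
       = 551 · 504/551 = 504.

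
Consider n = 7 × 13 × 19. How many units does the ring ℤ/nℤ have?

φ(7) = 7 − 1 = 6.
φ(13) = 13 − 1 = 12.
φ(19) = 19 − 1 = 18.
φ(1729) = 6 × 12 × 18 = 1296.

1296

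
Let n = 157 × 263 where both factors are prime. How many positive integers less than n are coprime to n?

φ(157) = 157 − 1 = 156.
φ(263) = 263 − 1 = 262.
φ(41291) = 156 × 262 = 40872.

40872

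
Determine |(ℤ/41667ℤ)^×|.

24192

First factor: 41667 = 3 · 17 · 19 · 43.
φ(3) = 3 − 1 = 2.
φ(17) = 17 − 1 = 16.
φ(19) = 19 − 1 = 18.
φ(43) = 43 − 1 = 42.
Multiply: 2 · 16 · 18 · 42 = 24192.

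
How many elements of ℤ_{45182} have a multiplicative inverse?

20160

First factor: 45182 = 2 · 19 · 29 · 41.
φ(2) = 2 − 1 = 1.
φ(19) = 19 − 1 = 18.
φ(29) = 29 − 1 = 28.
φ(41) = 41 − 1 = 40.
Since φ is multiplicative, φ(45182) = 1 · 18 · 28 · 40 = 20160.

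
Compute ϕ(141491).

107520

141491 = 7 * 17 * 29 * 41.
φ(7) = 7 − 1 = 6.
φ(17) = 17 − 1 = 16.
φ(29) = 29 − 1 = 28.
φ(41) = 41 − 1 = 40.
φ(141491) = 6 × 16 × 28 × 40 = 107520.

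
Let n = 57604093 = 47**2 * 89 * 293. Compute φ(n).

55554752

φ(47^2) = 47^2 − 47^1 = 2209 − 47 = 2162.
φ(89) = 89 − 1 = 88.
φ(293) = 293 − 1 = 292.
Since φ is multiplicative, φ(57604093) = 2162 · 88 · 292 = 55554752.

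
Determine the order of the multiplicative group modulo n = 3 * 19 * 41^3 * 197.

φ(773913909) = 773913909 · (1 − 1/3) · (1 − 1/19) · (1 − 1/41) · (1 − 1/197)
       = 773913909 · 282240/460389 = 474445440.

474445440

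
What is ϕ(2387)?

1800

First factor: 2387 = 7 × 11 × 31.
φ(7) = 7 − 1 = 6.
φ(11) = 11 − 1 = 10.
φ(31) = 31 − 1 = 30.
Multiply: 6 · 10 · 30 = 1800.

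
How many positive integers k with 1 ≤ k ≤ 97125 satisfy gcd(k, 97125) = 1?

Factor 97125: 97125 = 3 * 5**3 * 7 * 37.
φ(3) = 3 − 1 = 2.
φ(5^3) = 5^2·(5−1) = 25·4 = 100.
φ(7) = 7 − 1 = 6.
φ(37) = 37 − 1 = 36.
Multiply: 2 · 100 · 6 · 36 = 43200.

43200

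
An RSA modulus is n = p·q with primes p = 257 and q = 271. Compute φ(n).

φ(n) = (p − 1)(q − 1) = (257−1)(271−1) = 256·270 = 69120.

69120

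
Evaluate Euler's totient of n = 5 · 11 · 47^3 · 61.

243873600

φ(348326165) = 348326165 · (1 − 1/5) · (1 − 1/11) · (1 − 1/47) · (1 − 1/61)
       = 348326165 · 110400/157685 = 243873600.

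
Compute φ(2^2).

φ(4) = 4 · (1 − 1/2)
       = 4 · 1/2 = 2.

2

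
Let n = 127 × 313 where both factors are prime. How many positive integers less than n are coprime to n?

φ(n) = (p − 1)(q − 1) = (127−1)(313−1) = 126·312 = 39312.

39312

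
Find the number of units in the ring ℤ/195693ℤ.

120960

Prime factorization: 195693 = 3 * 37 * 41 * 43.
φ(195693) = 195693 · (1 − 1/3) · (1 − 1/37) · (1 − 1/41) · (1 − 1/43)
       = 195693 · 120960/195693 = 120960.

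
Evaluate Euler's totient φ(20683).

Factor 20683: 20683 = 13 · 37 · 43.
φ(13) = 13 − 1 = 12.
φ(37) = 37 − 1 = 36.
φ(43) = 43 − 1 = 42.
Since φ is multiplicative, φ(20683) = 12 · 36 · 42 = 18144.

18144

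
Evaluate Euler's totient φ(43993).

40320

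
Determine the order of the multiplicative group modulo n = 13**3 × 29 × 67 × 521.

φ(2224029691) = 2224029691 · (1 − 1/13) · (1 − 1/29) · (1 − 1/67) · (1 − 1/521)
       = 2224029691 · 11531520/13159939 = 1948826880.

1948826880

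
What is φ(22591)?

Prime factorization: 22591 = 19 * 29 * 41.
φ(22591) = 22591 · (1 − 1/19) · (1 − 1/29) · (1 − 1/41)
       = 22591 · 20160/22591 = 20160.

20160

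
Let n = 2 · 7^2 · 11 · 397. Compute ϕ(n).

φ(2) = 2 − 1 = 1.
φ(7^2) = 7^2 − 7^1 = 49 − 7 = 42.
φ(11) = 11 − 1 = 10.
φ(397) = 397 − 1 = 396.
Since φ is multiplicative, φ(427966) = 1 · 42 · 10 · 396 = 166320.

166320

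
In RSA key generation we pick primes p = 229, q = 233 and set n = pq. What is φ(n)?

52896

φ(n) = (p − 1)(q − 1) = (229−1)(233−1) = 228·232 = 52896.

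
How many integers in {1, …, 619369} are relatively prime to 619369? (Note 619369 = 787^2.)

618582

φ(787^2) = 787^2 − 787^1 = 619369 − 787 = 618582.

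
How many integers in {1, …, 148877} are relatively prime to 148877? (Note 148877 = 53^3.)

146068

φ(53^3) = 53^3 − 53^2 = 148877 − 2809 = 146068.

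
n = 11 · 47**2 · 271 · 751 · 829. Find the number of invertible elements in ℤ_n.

3625025400000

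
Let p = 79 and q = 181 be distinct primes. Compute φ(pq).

φ(pq) = (p−1)(q−1) = 78 · 180 = 14040.

14040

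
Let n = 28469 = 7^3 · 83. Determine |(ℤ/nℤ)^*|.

24108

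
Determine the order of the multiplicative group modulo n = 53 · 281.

14560

φ(14893) = 14893 · (1 − 1/53) · (1 − 1/281)
       = 14893 · 14560/14893 = 14560.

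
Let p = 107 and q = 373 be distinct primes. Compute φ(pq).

φ(107) = 107 − 1 = 106.
φ(373) = 373 − 1 = 372.
Multiply: 106 · 372 = 39432.

39432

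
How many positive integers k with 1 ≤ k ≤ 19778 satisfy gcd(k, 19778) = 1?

8400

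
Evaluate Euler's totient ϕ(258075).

First factor: 258075 = 3^2 · 5^2 · 31 · 37.
φ(258075) = 258075 · (1 − 1/3) · (1 − 1/5) · (1 − 1/31) · (1 − 1/37)
       = 258075 · 8640/17205 = 129600.

129600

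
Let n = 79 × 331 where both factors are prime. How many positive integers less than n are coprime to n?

φ(26149) = 26149 · (1 − 1/79) · (1 − 1/331)
       = 26149 · 25740/26149 = 25740.

25740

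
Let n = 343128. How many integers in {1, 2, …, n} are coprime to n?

103936

First factor: 343128 = 2^3 · 3 · 17 · 29^2.
φ(343128) = 343128 · (1 − 1/2) · (1 − 1/3) · (1 − 1/17) · (1 − 1/29)
       = 343128 · 896/2958 = 103936.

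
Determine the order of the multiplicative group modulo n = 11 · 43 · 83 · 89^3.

24006333120

φ(27676377971) = 27676377971 · (1 − 1/11) · (1 − 1/43) · (1 − 1/83) · (1 − 1/89)
       = 27676377971 · 3030720/3494051 = 24006333120.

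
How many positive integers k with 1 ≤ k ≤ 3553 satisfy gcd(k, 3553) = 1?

Prime factorization: 3553 = 11 · 17 · 19.
φ(3553) = 3553 · (1 − 1/11) · (1 − 1/17) · (1 − 1/19)
       = 3553 · 2880/3553 = 2880.

2880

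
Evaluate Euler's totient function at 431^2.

φ(185761) = 185761 · (1 − 1/431)
       = 185761 · 430/431 = 185330.

185330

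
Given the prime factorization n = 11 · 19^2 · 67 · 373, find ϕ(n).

φ(99239261) = 99239261 · (1 − 1/11) · (1 − 1/19) · (1 − 1/67) · (1 − 1/373)
       = 99239261 · 4419360/5223119 = 83967840.

83967840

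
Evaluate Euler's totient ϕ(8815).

8815 = 5 × 41 × 43.
φ(8815) = 8815 · (1 − 1/5) · (1 − 1/41) · (1 − 1/43)
       = 8815 · 6720/8815 = 6720.

6720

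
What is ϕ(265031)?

First factor: 265031 = 13 · 19 · 29 · 37.
φ(265031) = 265031 · (1 − 1/13) · (1 − 1/19) · (1 − 1/29) · (1 − 1/37)
       = 265031 · 217728/265031 = 217728.

217728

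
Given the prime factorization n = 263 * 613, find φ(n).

φ(161219) = 161219 · (1 − 1/263) · (1 − 1/613)
       = 161219 · 160344/161219 = 160344.

160344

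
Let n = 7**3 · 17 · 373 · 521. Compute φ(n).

φ(7^3) = 7^2·(7−1) = 49·6 = 294.
φ(17) = 17 − 1 = 16.
φ(373) = 373 − 1 = 372.
φ(521) = 521 − 1 = 520.
φ(1133155723) = 294 × 16 × 372 × 520 = 909941760.

909941760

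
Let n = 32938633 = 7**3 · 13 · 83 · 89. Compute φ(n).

25458048

φ(7^3) = 7^2·(7−1) = 49·6 = 294.
φ(13) = 13 − 1 = 12.
φ(83) = 83 − 1 = 82.
φ(89) = 89 − 1 = 88.
Since φ is multiplicative, φ(32938633) = 294 · 12 · 82 · 88 = 25458048.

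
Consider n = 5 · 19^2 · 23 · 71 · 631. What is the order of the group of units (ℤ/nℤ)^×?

1327233600

φ(5) = 5 − 1 = 4.
φ(19^2) = 19^2 − 19^1 = 361 − 19 = 342.
φ(23) = 23 − 1 = 22.
φ(71) = 71 − 1 = 70.
φ(631) = 631 − 1 = 630.
φ(1859913515) = 4 × 342 × 22 × 70 × 630 = 1327233600.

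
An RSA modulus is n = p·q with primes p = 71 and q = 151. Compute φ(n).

10500

φ(71) = 71 − 1 = 70.
φ(151) = 151 − 1 = 150.
Multiply: 70 · 150 = 10500.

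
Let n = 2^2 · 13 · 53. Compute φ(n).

1248

φ(2756) = 2756 · (1 − 1/2) · (1 − 1/13) · (1 − 1/53)
       = 2756 · 624/1378 = 1248.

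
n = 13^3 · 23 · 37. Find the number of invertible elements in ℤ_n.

φ(13^3) = 13^2·(13−1) = 169·12 = 2028.
φ(23) = 23 − 1 = 22.
φ(37) = 37 − 1 = 36.
φ(1869647) = 2028 × 22 × 36 = 1606176.

1606176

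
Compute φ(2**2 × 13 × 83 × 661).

φ(2852876) = 2852876 · (1 − 1/2) · (1 − 1/13) · (1 − 1/83) · (1 − 1/661)
       = 2852876 · 649440/1426438 = 1298880.

1298880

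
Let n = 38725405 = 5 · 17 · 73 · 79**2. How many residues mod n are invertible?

φ(5) = 5 − 1 = 4.
φ(17) = 17 − 1 = 16.
φ(73) = 73 − 1 = 72.
φ(79^2) = 79^2 − 79^1 = 6241 − 79 = 6162.
Multiply: 4 · 16 · 72 · 6162 = 28394496.

28394496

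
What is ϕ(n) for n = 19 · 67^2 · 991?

78800040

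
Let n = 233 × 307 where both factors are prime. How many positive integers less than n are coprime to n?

φ(n) = (p − 1)(q − 1) = (233−1)(307−1) = 232·306 = 70992.

70992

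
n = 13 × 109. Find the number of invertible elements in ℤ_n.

1296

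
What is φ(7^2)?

42

φ(7^2) = 7^1·(7−1) = 7·6 = 42.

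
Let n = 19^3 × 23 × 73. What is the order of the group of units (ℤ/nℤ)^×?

10292832

φ(11516261) = 11516261 · (1 − 1/19) · (1 − 1/23) · (1 − 1/73)
       = 11516261 · 28512/31901 = 10292832.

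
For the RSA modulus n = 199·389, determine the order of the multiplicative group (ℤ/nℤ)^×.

76824

φ(77411) = 77411 · (1 − 1/199) · (1 − 1/389)
       = 77411 · 76824/77411 = 76824.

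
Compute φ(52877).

First factor: 52877 = 11^2 × 19 × 23.
φ(52877) = 52877 · (1 − 1/11) · (1 − 1/19) · (1 − 1/23)
       = 52877 · 3960/4807 = 43560.

43560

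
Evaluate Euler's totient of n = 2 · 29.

φ(58) = 58 · (1 − 1/2) · (1 − 1/29)
       = 58 · 28/58 = 28.

28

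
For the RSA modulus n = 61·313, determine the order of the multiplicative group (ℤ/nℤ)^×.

For distinct primes, φ(pq) = (p−1)(q−1) = 60 × 312 = 18720.

18720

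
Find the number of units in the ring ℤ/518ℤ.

Factor 518: 518 = 2 * 7 * 37.
φ(518) = 518 · (1 − 1/2) · (1 − 1/7) · (1 − 1/37)
       = 518 · 216/518 = 216.

216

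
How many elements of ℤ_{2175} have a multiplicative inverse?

Prime factorization: 2175 = 3 * 5^2 * 29.
φ(2175) = 2175 · (1 − 1/3) · (1 − 1/5) · (1 − 1/29)
       = 2175 · 224/435 = 1120.

1120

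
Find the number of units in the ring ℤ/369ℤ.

369 = 3^2 × 41.
φ(3^2) = 3^1·(3−1) = 3·2 = 6.
φ(41) = 41 − 1 = 40.
Since φ is multiplicative, φ(369) = 6 · 40 = 240.

240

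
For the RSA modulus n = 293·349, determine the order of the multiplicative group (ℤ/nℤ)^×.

φ(293) = 293 − 1 = 292.
φ(349) = 349 − 1 = 348.
φ(102257) = 292 × 348 = 101616.

101616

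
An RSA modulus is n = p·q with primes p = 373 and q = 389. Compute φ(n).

φ(145097) = 145097 · (1 − 1/373) · (1 − 1/389)
       = 145097 · 144336/145097 = 144336.

144336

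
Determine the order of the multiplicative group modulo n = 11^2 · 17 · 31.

52800

φ(63767) = 63767 · (1 − 1/11) · (1 − 1/17) · (1 − 1/31)
       = 63767 · 4800/5797 = 52800.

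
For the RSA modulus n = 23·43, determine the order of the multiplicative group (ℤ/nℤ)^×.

φ(n) = (p − 1)(q − 1) = (23−1)(43−1) = 22·42 = 924.

924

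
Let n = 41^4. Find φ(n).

φ(41^4) = 41^3·(41−1) = 68921·40 = 2756840.

2756840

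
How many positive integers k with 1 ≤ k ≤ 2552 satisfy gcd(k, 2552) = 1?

Prime factorization: 2552 = 2^3 * 11 * 29.
φ(2^3) = 2^2·(2−1) = 4·1 = 4.
φ(11) = 11 − 1 = 10.
φ(29) = 29 − 1 = 28.
Multiply: 4 · 10 · 28 = 1120.

1120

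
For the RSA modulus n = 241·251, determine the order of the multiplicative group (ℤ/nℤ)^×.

60000

φ(60491) = 60491 · (1 − 1/241) · (1 − 1/251)
       = 60491 · 60000/60491 = 60000.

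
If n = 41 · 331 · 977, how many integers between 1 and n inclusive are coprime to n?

12883200

φ(41) = 41 − 1 = 40.
φ(331) = 331 − 1 = 330.
φ(977) = 977 − 1 = 976.
φ(13258867) = 40 × 330 × 976 = 12883200.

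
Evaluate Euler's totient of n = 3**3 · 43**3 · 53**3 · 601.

φ(192075163570053) = 192075163570053 · (1 − 1/3) · (1 − 1/43) · (1 − 1/53) · (1 − 1/601)
       = 192075163570053 · 2620800/4109037 = 122508166435200.

122508166435200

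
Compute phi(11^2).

φ(11^2) = 11^1·(11−1) = 11·10 = 110.

110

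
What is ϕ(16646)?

Prime factorization: 16646 = 2 · 7 · 29 · 41.
φ(2) = 2 − 1 = 1.
φ(7) = 7 − 1 = 6.
φ(29) = 29 − 1 = 28.
φ(41) = 41 − 1 = 40.
φ(16646) = 1 × 6 × 28 × 40 = 6720.

6720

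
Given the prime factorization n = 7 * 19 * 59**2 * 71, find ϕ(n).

φ(32871083) = 32871083 · (1 − 1/7) · (1 − 1/19) · (1 − 1/59) · (1 − 1/71)
       = 32871083 · 438480/557137 = 25870320.

25870320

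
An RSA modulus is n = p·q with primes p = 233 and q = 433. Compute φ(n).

For distinct primes, φ(pq) = (p−1)(q−1) = 232 × 432 = 100224.

100224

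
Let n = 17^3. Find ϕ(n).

φ(17^3) = 17^2·(17−1) = 289·16 = 4624.

4624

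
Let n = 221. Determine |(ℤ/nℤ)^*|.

192

Prime factorization: 221 = 13 · 17.
φ(221) = 221 · (1 − 1/13) · (1 − 1/17)
       = 221 · 192/221 = 192.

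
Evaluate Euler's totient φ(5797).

Factor 5797: 5797 = 11 · 17 · 31.
φ(5797) = 5797 · (1 − 1/11) · (1 − 1/17) · (1 − 1/31)
       = 5797 · 4800/5797 = 4800.

4800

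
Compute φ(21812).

Factor 21812: 21812 = 2^2 × 7 × 19 × 41.
φ(21812) = 21812 · (1 − 1/2) · (1 − 1/7) · (1 − 1/19) · (1 − 1/41)
       = 21812 · 4320/10906 = 8640.

8640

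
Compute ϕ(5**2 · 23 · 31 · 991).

φ(5^2) = 5^2 − 5^1 = 25 − 5 = 20.
φ(23) = 23 − 1 = 22.
φ(31) = 31 − 1 = 30.
φ(991) = 991 − 1 = 990.
Since φ is multiplicative, φ(17664575) = 20 · 22 · 30 · 990 = 13068000.

13068000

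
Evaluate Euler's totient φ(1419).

840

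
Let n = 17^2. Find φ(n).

272

φ(289) = 289 · (1 − 1/17)
       = 289 · 16/17 = 272.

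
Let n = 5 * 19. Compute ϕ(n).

72

φ(95) = 95 · (1 − 1/5) · (1 − 1/19)
       = 95 · 72/95 = 72.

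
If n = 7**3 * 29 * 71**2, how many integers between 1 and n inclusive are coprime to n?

40913040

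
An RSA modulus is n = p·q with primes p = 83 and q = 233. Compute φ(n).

19024

φ(n) = (p − 1)(q − 1) = (83−1)(233−1) = 82·232 = 19024.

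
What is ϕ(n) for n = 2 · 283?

φ(566) = 566 · (1 − 1/2) · (1 − 1/283)
       = 566 · 282/566 = 282.

282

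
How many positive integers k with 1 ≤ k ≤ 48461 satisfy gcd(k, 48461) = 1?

First factor: 48461 = 7**2 × 23 × 43.
φ(7^2) = 7^1·(7−1) = 7·6 = 42.
φ(23) = 23 − 1 = 22.
φ(43) = 43 − 1 = 42.
Multiply: 42 · 22 · 42 = 38808.

38808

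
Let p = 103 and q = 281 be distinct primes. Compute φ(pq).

28560

For distinct primes, φ(pq) = (p−1)(q−1) = 102 × 280 = 28560.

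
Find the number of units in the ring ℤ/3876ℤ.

1152

Prime factorization: 3876 = 2^2 × 3 × 17 × 19.
φ(2^2) = 2^2 − 2^1 = 4 − 2 = 2.
φ(3) = 3 − 1 = 2.
φ(17) = 17 − 1 = 16.
φ(19) = 19 − 1 = 18.
Since φ is multiplicative, φ(3876) = 2 · 2 · 16 · 18 = 1152.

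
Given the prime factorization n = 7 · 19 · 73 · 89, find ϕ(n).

684288

φ(864101) = 864101 · (1 − 1/7) · (1 − 1/19) · (1 − 1/73) · (1 − 1/89)
       = 864101 · 684288/864101 = 684288.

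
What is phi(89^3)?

697048

φ(89^3) = 89^2·(89−1) = 7921·88 = 697048.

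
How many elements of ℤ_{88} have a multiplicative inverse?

Factor 88: 88 = 2^3 · 11.
φ(2^3) = 2^2·(2−1) = 4·1 = 4.
φ(11) = 11 − 1 = 10.
Multiply: 4 · 10 = 40.

40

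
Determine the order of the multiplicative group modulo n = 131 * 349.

φ(131) = 131 − 1 = 130.
φ(349) = 349 − 1 = 348.
Multiply: 130 · 348 = 45240.

45240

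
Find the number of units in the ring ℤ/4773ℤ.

3024

First factor: 4773 = 3 × 37 × 43.
φ(4773) = 4773 · (1 − 1/3) · (1 − 1/37) · (1 − 1/43)
       = 4773 · 3024/4773 = 3024.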